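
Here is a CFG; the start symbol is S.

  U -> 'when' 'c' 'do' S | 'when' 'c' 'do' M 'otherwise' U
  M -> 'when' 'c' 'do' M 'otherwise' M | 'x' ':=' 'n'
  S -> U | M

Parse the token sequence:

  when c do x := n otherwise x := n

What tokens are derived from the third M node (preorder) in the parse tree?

x := n

[S [M when c do [M x := n] otherwise [M x := n]]]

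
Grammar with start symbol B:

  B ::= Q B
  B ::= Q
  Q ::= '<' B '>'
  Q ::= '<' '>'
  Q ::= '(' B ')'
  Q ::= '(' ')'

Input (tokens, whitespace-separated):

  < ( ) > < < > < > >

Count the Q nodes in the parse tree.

[B [Q < [B [Q ( )]] >] [B [Q < [B [Q < >] [B [Q < >]]] >]]]

5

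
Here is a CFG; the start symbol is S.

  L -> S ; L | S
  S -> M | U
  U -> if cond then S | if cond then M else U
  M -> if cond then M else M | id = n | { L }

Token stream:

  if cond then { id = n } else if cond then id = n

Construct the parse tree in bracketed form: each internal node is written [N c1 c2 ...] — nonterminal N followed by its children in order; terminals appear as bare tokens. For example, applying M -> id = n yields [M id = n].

[S [U if cond then [M { [L [S [M id = n]]] }] else [U if cond then [S [M id = n]]]]]

S
U
if cond then M else U
if cond then { L } else U
if cond then { S } else U
if cond then { M } else U
if cond then { id = n } else U
if cond then { id = n } else if cond then S
if cond then { id = n } else if cond then M
if cond then { id = n } else if cond then id = n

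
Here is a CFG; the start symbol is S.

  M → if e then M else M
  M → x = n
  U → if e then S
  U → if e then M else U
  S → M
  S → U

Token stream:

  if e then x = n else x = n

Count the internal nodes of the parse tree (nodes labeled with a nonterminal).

[S [M if e then [M x = n] else [M x = n]]]

4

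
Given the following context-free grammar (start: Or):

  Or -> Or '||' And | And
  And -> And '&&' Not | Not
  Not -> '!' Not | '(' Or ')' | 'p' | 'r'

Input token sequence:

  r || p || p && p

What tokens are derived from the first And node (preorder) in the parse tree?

r

[Or [Or [Or [And [Not r]]] || [And [Not p]]] || [And [And [Not p]] && [Not p]]]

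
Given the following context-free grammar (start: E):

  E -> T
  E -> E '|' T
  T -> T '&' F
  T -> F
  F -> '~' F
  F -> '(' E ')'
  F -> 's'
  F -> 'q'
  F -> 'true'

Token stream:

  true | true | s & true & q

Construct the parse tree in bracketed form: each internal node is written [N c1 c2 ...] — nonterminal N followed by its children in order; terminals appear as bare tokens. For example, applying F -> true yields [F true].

E
E | T
E | T | T
T | T | T
F | T | T
true | T | T
true | F | T
true | true | T
true | true | T & F
true | true | T & F & F
true | true | F & F & F
true | true | s & F & F
true | true | s & true & F
true | true | s & true & q

[E [E [E [T [F true]]] | [T [F true]]] | [T [T [T [F s]] & [F true]] & [F q]]]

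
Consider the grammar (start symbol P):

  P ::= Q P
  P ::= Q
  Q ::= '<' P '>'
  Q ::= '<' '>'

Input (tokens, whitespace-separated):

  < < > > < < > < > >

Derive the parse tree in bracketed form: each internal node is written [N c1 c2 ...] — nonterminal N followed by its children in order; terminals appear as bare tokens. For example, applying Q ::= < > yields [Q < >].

P
Q P
< P > P
< Q > P
< < > > P
< < > > Q
< < > > < P >
< < > > < Q P >
< < > > < < > P >
< < > > < < > Q >
< < > > < < > < > >

[P [Q < [P [Q < >]] >] [P [Q < [P [Q < >] [P [Q < >]]] >]]]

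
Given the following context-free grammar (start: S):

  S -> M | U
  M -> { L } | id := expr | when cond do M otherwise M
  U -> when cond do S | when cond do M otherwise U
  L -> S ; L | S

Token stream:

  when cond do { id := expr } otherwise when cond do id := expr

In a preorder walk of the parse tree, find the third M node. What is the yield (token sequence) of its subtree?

id := expr

[S [U when cond do [M { [L [S [M id := expr]]] }] otherwise [U when cond do [S [M id := expr]]]]]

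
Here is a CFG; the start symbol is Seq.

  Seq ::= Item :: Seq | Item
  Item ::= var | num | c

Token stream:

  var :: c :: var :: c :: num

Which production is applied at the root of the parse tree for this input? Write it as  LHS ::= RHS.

Seq ::= Item :: Seq

[Seq [Item var] :: [Seq [Item c] :: [Seq [Item var] :: [Seq [Item c] :: [Seq [Item num]]]]]]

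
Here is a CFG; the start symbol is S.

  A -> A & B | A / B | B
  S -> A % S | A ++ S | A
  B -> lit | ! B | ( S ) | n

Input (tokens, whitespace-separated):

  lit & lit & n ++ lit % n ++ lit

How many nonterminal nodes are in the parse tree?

[S [A [A [A [B lit]] & [B lit]] & [B n]] ++ [S [A [B lit]] % [S [A [B n]] ++ [S [A [B lit]]]]]]

16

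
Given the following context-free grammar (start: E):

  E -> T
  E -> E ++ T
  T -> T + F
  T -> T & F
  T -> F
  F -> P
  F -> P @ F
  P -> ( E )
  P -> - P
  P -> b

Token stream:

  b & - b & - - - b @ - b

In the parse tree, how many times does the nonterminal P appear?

9

[E [T [T [T [F [P b]]] & [F [P - [P b]]]] & [F [P - [P - [P - [P b]]]] @ [F [P - [P b]]]]]]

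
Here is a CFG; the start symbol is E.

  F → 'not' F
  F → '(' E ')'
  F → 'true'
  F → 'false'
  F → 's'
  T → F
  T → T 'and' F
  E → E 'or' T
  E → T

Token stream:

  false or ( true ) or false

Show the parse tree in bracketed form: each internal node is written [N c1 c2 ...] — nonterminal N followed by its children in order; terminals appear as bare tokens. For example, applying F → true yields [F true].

E
E or T
E or T or T
T or T or T
F or T or T
false or T or T
false or F or T
false or ( E ) or T
false or ( T ) or T
false or ( F ) or T
false or ( true ) or T
false or ( true ) or F
false or ( true ) or false

[E [E [E [T [F false]]] or [T [F ( [E [T [F true]]] )]]] or [T [F false]]]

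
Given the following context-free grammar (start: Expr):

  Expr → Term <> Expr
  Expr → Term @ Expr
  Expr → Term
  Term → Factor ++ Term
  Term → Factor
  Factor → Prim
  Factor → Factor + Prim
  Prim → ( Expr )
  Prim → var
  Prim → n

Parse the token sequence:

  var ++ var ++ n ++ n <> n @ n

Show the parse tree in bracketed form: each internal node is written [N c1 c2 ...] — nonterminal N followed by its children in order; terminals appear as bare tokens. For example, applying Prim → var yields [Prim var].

[Expr [Term [Factor [Prim var]] ++ [Term [Factor [Prim var]] ++ [Term [Factor [Prim n]] ++ [Term [Factor [Prim n]]]]]] <> [Expr [Term [Factor [Prim n]]] @ [Expr [Term [Factor [Prim n]]]]]]

Expr
Term <> Expr
Factor ++ Term <> Expr
Prim ++ Term <> Expr
var ++ Term <> Expr
var ++ Factor ++ Term <> Expr
var ++ Prim ++ Term <> Expr
var ++ var ++ Term <> Expr
var ++ var ++ Factor ++ Term <> Expr
var ++ var ++ Prim ++ Term <> Expr
var ++ var ++ n ++ Term <> Expr
var ++ var ++ n ++ Factor <> Expr
var ++ var ++ n ++ Prim <> Expr
var ++ var ++ n ++ n <> Expr
var ++ var ++ n ++ n <> Term @ Expr
var ++ var ++ n ++ n <> Factor @ Expr
var ++ var ++ n ++ n <> Prim @ Expr
var ++ var ++ n ++ n <> n @ Expr
var ++ var ++ n ++ n <> n @ Term
var ++ var ++ n ++ n <> n @ Factor
var ++ var ++ n ++ n <> n @ Prim
var ++ var ++ n ++ n <> n @ n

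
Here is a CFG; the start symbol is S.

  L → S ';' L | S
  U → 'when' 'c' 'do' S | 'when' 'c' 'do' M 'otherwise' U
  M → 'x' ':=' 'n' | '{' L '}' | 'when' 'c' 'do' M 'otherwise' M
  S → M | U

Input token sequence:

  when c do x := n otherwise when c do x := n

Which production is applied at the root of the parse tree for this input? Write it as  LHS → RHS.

[S [U when c do [M x := n] otherwise [U when c do [S [M x := n]]]]]

S → U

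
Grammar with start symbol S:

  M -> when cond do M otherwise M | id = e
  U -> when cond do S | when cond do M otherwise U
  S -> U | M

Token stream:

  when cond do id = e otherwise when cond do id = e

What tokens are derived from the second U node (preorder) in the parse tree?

when cond do id = e

[S [U when cond do [M id = e] otherwise [U when cond do [S [M id = e]]]]]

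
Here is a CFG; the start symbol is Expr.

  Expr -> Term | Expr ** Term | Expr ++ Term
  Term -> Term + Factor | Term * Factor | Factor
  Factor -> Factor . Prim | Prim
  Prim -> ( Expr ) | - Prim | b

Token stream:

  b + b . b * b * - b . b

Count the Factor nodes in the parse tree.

6

[Expr [Term [Term [Term [Term [Factor [Prim b]]] + [Factor [Factor [Prim b]] . [Prim b]]] * [Factor [Prim b]]] * [Factor [Factor [Prim - [Prim b]]] . [Prim b]]]]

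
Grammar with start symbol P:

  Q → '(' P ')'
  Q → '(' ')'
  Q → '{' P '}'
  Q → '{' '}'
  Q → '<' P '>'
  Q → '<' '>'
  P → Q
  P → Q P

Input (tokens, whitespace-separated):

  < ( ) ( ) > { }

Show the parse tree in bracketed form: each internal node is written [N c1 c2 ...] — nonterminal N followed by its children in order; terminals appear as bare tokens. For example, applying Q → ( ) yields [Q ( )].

P
Q P
< P > P
< Q P > P
< ( ) P > P
< ( ) Q > P
< ( ) ( ) > P
< ( ) ( ) > Q
< ( ) ( ) > { }

[P [Q < [P [Q ( )] [P [Q ( )]]] >] [P [Q { }]]]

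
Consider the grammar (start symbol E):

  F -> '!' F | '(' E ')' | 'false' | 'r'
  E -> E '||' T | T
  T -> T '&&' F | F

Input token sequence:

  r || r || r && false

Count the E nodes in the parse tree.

3

[E [E [E [T [F r]]] || [T [F r]]] || [T [T [F r]] && [F false]]]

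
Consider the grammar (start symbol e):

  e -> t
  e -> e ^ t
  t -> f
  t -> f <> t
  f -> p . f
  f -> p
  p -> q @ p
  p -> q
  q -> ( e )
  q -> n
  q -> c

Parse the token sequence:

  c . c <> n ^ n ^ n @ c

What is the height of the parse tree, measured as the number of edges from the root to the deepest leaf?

[e [e [e [t [f [p [q c]] . [f [p [q c]]]] <> [t [f [p [q n]]]]]] ^ [t [f [p [q n]]]]] ^ [t [f [p [q n] @ [p [q c]]]]]]

8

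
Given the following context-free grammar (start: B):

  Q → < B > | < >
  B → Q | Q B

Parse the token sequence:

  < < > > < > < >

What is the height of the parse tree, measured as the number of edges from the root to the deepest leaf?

[B [Q < [B [Q < >]] >] [B [Q < >] [B [Q < >]]]]

4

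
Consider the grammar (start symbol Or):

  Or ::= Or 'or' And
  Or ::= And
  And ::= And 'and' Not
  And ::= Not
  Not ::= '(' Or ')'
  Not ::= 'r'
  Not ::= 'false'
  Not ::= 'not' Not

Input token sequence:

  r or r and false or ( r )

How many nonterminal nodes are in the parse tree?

[Or [Or [Or [And [Not r]]] or [And [And [Not r]] and [Not false]]] or [And [Not ( [Or [And [Not r]]] )]]]

14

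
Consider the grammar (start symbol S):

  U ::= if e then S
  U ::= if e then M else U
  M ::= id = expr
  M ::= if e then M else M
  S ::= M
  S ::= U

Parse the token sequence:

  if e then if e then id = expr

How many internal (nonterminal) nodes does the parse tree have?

6

[S [U if e then [S [U if e then [S [M id = expr]]]]]]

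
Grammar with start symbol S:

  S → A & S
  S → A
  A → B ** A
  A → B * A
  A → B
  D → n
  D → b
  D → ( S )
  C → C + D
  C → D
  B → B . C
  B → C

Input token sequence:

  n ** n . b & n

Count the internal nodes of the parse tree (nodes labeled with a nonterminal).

[S [A [B [C [D n]]] ** [A [B [B [C [D n]]] . [C [D b]]]]] & [S [A [B [C [D n]]]]]]

17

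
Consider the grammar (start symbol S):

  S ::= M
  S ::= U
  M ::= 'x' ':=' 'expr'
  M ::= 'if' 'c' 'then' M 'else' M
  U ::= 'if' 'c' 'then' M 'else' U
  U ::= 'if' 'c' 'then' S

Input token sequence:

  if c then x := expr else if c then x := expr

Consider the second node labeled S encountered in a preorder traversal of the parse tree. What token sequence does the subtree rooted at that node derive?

[S [U if c then [M x := expr] else [U if c then [S [M x := expr]]]]]

x := expr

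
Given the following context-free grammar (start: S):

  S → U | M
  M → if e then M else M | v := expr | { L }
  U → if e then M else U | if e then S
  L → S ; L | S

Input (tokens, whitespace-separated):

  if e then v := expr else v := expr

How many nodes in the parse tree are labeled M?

[S [M if e then [M v := expr] else [M v := expr]]]

3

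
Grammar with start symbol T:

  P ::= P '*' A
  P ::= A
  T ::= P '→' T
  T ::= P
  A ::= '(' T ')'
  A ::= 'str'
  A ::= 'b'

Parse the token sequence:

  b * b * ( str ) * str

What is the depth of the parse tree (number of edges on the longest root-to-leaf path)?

[T [P [P [P [P [A b]] * [A b]] * [A ( [T [P [A str]]] )]] * [A str]]]

7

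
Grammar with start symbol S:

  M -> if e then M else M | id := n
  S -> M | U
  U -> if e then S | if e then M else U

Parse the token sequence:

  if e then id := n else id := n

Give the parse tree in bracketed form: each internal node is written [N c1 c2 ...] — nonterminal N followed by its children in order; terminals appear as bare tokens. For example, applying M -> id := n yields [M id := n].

S
M
if e then M else M
if e then id := n else M
if e then id := n else id := n

[S [M if e then [M id := n] else [M id := n]]]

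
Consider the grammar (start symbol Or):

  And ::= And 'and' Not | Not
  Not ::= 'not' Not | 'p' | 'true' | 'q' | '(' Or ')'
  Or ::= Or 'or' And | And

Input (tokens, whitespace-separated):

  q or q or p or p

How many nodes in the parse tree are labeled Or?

[Or [Or [Or [Or [And [Not q]]] or [And [Not q]]] or [And [Not p]]] or [And [Not p]]]

4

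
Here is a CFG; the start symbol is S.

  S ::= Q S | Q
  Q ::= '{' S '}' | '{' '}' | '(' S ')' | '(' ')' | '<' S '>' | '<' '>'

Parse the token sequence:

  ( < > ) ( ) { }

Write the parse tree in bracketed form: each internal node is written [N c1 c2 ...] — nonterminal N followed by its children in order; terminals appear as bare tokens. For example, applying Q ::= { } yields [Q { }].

S
Q S
( S ) S
( Q ) S
( < > ) S
( < > ) Q S
( < > ) ( ) S
( < > ) ( ) Q
( < > ) ( ) { }

[S [Q ( [S [Q < >]] )] [S [Q ( )] [S [Q { }]]]]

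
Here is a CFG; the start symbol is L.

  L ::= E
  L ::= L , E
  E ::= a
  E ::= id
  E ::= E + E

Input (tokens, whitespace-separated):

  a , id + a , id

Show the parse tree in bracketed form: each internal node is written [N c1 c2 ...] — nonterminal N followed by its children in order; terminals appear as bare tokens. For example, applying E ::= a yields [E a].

[L [L [L [E a]] , [E [E id] + [E a]]] , [E id]]

L
L , E
L , E , E
E , E , E
a , E , E
a , E + E , E
a , id + E , E
a , id + a , E
a , id + a , id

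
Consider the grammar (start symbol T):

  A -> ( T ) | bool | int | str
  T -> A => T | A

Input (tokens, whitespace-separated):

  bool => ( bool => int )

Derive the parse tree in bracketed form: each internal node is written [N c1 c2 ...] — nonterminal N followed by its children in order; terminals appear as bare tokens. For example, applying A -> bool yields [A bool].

T
A => T
bool => T
bool => A
bool => ( T )
bool => ( A => T )
bool => ( bool => T )
bool => ( bool => A )
bool => ( bool => int )

[T [A bool] => [T [A ( [T [A bool] => [T [A int]]] )]]]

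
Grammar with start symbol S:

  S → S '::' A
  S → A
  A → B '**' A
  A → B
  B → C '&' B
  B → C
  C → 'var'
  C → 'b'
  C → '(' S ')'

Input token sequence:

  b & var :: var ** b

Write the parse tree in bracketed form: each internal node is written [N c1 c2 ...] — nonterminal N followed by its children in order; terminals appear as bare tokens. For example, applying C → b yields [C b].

[S [S [A [B [C b] & [B [C var]]]]] :: [A [B [C var]] ** [A [B [C b]]]]]

S
S :: A
A :: A
B :: A
C & B :: A
b & B :: A
b & C :: A
b & var :: A
b & var :: B ** A
b & var :: C ** A
b & var :: var ** A
b & var :: var ** B
b & var :: var ** C
b & var :: var ** b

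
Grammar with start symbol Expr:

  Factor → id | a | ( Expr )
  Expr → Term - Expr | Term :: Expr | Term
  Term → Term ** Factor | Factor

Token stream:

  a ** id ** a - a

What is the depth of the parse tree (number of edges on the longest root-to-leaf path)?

5

[Expr [Term [Term [Term [Factor a]] ** [Factor id]] ** [Factor a]] - [Expr [Term [Factor a]]]]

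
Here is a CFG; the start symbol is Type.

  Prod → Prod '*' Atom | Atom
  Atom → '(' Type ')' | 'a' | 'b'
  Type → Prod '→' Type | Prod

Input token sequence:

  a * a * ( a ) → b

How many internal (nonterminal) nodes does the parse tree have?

[Type [Prod [Prod [Prod [Atom a]] * [Atom a]] * [Atom ( [Type [Prod [Atom a]]] )]] → [Type [Prod [Atom b]]]]

13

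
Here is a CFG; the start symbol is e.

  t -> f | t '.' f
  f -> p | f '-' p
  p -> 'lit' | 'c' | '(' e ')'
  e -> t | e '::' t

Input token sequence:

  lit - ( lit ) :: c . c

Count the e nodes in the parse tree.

3

[e [e [t [f [f [p lit]] - [p ( [e [t [f [p lit]]]] )]]]] :: [t [t [f [p c]]] . [f [p c]]]]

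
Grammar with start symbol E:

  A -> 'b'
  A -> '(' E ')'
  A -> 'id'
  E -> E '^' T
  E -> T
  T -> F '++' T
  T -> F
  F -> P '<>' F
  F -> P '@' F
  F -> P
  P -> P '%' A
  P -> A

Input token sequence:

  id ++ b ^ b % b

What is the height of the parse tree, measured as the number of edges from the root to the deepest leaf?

[E [E [T [F [P [A id]]] ++ [T [F [P [A b]]]]]] ^ [T [F [P [P [A b]] % [A b]]]]]

7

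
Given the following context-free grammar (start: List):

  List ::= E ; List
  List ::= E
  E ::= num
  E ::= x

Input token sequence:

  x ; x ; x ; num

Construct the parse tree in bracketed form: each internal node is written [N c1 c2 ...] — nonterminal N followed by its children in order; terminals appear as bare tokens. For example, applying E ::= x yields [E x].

List
E ; List
x ; List
x ; E ; List
x ; x ; List
x ; x ; E ; List
x ; x ; x ; List
x ; x ; x ; E
x ; x ; x ; num

[List [E x] ; [List [E x] ; [List [E x] ; [List [E num]]]]]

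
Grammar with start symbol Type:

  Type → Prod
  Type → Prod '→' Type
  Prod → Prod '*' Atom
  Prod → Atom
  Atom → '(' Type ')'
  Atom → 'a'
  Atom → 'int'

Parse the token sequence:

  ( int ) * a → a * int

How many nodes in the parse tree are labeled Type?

3

[Type [Prod [Prod [Atom ( [Type [Prod [Atom int]]] )]] * [Atom a]] → [Type [Prod [Prod [Atom a]] * [Atom int]]]]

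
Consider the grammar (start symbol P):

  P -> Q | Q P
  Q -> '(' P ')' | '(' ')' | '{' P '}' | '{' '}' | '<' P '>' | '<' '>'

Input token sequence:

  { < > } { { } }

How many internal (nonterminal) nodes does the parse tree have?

[P [Q { [P [Q < >]] }] [P [Q { [P [Q { }]] }]]]

8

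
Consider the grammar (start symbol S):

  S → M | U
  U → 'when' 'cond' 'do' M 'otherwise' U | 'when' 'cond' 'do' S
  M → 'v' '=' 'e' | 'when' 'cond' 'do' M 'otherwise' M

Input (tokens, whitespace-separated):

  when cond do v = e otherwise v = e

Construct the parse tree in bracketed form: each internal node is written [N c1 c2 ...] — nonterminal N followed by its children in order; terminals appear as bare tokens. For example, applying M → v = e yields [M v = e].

[S [M when cond do [M v = e] otherwise [M v = e]]]

S
M
when cond do M otherwise M
when cond do v = e otherwise M
when cond do v = e otherwise v = e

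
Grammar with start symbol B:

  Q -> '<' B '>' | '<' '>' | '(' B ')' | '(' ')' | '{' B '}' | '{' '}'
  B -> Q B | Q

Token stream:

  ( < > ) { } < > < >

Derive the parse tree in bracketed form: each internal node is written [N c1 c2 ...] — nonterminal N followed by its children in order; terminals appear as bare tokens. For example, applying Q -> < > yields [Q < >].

[B [Q ( [B [Q < >]] )] [B [Q { }] [B [Q < >] [B [Q < >]]]]]

B
Q B
( B ) B
( Q ) B
( < > ) B
( < > ) Q B
( < > ) { } B
( < > ) { } Q B
( < > ) { } < > B
( < > ) { } < > Q
( < > ) { } < > < >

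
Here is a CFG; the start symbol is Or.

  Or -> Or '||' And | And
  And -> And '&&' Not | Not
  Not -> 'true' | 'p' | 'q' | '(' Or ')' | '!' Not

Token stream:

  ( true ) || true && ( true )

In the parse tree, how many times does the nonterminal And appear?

5

[Or [Or [And [Not ( [Or [And [Not true]]] )]]] || [And [And [Not true]] && [Not ( [Or [And [Not true]]] )]]]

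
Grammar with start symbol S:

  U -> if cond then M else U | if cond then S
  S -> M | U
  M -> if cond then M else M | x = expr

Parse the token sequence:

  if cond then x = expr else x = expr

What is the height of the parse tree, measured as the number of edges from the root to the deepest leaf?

3

[S [M if cond then [M x = expr] else [M x = expr]]]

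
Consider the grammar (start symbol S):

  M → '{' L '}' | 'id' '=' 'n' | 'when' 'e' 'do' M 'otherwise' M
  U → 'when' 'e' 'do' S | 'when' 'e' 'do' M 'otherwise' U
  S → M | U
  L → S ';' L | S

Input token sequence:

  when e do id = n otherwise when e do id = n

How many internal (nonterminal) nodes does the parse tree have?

6

[S [U when e do [M id = n] otherwise [U when e do [S [M id = n]]]]]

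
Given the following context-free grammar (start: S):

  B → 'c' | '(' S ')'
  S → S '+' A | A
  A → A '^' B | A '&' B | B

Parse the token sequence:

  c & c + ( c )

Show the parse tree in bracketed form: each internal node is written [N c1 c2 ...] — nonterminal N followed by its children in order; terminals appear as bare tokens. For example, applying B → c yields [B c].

S
S + A
A + A
A & B + A
B & B + A
c & B + A
c & c + A
c & c + B
c & c + ( S )
c & c + ( A )
c & c + ( B )
c & c + ( c )

[S [S [A [A [B c]] & [B c]]] + [A [B ( [S [A [B c]]] )]]]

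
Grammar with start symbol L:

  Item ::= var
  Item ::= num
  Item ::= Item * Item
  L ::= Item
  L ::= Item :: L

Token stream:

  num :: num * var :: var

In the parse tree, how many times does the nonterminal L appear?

[L [Item num] :: [L [Item [Item num] * [Item var]] :: [L [Item var]]]]

3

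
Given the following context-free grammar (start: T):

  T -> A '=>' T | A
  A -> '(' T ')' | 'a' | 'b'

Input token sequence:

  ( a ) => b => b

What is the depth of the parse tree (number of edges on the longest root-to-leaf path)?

4

[T [A ( [T [A a]] )] => [T [A b] => [T [A b]]]]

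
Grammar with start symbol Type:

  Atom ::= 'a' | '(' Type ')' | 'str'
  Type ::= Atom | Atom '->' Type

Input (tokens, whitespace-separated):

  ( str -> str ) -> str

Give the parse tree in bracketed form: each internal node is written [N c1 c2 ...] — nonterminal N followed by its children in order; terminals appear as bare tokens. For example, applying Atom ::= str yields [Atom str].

[Type [Atom ( [Type [Atom str] -> [Type [Atom str]]] )] -> [Type [Atom str]]]

Type
Atom -> Type
( Type ) -> Type
( Atom -> Type ) -> Type
( str -> Type ) -> Type
( str -> Atom ) -> Type
( str -> str ) -> Type
( str -> str ) -> Atom
( str -> str ) -> str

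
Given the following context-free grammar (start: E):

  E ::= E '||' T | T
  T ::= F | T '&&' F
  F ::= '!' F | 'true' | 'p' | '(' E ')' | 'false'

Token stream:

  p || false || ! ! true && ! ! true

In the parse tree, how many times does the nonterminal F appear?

[E [E [E [T [F p]]] || [T [F false]]] || [T [T [F ! [F ! [F true]]]] && [F ! [F ! [F true]]]]]

8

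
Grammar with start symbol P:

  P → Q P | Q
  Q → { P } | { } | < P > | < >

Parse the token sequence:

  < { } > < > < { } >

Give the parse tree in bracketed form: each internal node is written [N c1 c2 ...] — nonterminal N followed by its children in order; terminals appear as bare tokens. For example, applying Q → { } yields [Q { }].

P
Q P
< P > P
< Q > P
< { } > P
< { } > Q P
< { } > < > P
< { } > < > Q
< { } > < > < P >
< { } > < > < Q >
< { } > < > < { } >

[P [Q < [P [Q { }]] >] [P [Q < >] [P [Q < [P [Q { }]] >]]]]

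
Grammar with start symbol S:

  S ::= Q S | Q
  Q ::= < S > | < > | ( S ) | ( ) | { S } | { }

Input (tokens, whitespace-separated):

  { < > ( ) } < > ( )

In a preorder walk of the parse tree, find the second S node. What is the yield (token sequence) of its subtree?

[S [Q { [S [Q < >] [S [Q ( )]]] }] [S [Q < >] [S [Q ( )]]]]

< > ( )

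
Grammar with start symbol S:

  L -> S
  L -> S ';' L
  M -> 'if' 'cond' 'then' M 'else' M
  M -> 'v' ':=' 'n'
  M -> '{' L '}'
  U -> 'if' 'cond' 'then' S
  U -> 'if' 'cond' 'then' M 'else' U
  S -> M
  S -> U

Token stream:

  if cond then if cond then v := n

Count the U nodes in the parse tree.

[S [U if cond then [S [U if cond then [S [M v := n]]]]]]

2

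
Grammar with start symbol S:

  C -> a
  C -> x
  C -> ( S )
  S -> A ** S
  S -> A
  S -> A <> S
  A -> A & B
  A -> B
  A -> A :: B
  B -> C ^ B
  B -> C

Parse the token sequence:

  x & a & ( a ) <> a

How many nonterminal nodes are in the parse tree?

[S [A [A [A [B [C x]]] & [B [C a]]] & [B [C ( [S [A [B [C a]]]] )]]] <> [S [A [B [C a]]]]]

18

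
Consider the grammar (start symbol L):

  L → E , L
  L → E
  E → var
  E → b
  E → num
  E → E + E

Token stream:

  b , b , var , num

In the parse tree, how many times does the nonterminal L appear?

4

[L [E b] , [L [E b] , [L [E var] , [L [E num]]]]]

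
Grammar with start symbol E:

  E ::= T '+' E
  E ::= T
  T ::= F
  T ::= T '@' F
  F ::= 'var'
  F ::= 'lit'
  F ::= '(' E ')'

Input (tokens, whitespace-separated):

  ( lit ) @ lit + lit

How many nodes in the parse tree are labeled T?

[E [T [T [F ( [E [T [F lit]]] )]] @ [F lit]] + [E [T [F lit]]]]

4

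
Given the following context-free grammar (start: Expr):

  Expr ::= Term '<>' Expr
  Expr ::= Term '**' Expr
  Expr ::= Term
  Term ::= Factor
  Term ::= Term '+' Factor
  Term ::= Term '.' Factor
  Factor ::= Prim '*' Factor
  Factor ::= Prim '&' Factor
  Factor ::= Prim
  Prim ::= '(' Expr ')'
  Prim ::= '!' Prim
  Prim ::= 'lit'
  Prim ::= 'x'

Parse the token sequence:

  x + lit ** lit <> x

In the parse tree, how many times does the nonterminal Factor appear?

[Expr [Term [Term [Factor [Prim x]]] + [Factor [Prim lit]]] ** [Expr [Term [Factor [Prim lit]]] <> [Expr [Term [Factor [Prim x]]]]]]

4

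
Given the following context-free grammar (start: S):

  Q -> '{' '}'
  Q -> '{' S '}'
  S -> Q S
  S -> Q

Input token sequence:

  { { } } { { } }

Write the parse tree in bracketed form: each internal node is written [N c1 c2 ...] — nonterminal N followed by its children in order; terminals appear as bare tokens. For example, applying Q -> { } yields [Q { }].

S
Q S
{ S } S
{ Q } S
{ { } } S
{ { } } Q
{ { } } { S }
{ { } } { Q }
{ { } } { { } }

[S [Q { [S [Q { }]] }] [S [Q { [S [Q { }]] }]]]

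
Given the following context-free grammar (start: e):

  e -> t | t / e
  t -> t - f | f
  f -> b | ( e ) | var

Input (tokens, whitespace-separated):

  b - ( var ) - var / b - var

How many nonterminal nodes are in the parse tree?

[e [t [t [t [f b]] - [f ( [e [t [f var]]] )]] - [f var]] / [e [t [t [f b]] - [f var]]]]

15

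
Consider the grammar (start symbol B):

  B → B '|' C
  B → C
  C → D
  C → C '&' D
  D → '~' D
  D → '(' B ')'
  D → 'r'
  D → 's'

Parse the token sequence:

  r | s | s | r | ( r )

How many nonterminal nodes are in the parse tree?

[B [B [B [B [B [C [D r]]] | [C [D s]]] | [C [D s]]] | [C [D r]]] | [C [D ( [B [C [D r]]] )]]]

18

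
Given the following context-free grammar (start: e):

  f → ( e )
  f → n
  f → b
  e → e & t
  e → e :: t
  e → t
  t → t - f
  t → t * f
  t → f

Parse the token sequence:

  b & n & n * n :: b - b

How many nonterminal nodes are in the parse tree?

[e [e [e [e [t [f b]]] & [t [f n]]] & [t [t [f n]] * [f n]]] :: [t [t [f b]] - [f b]]]

16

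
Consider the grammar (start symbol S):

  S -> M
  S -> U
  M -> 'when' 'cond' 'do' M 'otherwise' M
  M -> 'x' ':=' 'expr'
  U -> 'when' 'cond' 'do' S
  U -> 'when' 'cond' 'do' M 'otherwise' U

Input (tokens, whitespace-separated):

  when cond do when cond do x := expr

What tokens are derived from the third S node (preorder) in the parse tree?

x := expr

[S [U when cond do [S [U when cond do [S [M x := expr]]]]]]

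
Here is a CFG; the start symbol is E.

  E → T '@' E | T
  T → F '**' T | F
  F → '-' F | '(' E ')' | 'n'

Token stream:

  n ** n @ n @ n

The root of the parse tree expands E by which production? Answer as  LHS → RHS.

[E [T [F n] ** [T [F n]]] @ [E [T [F n]] @ [E [T [F n]]]]]

E → T '@' E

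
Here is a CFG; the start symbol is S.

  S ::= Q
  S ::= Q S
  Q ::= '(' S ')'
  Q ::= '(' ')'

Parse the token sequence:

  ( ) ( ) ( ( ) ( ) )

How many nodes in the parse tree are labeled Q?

[S [Q ( )] [S [Q ( )] [S [Q ( [S [Q ( )] [S [Q ( )]]] )]]]]

5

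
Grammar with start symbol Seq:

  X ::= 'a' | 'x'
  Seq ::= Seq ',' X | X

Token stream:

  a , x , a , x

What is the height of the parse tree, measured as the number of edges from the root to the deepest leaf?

5

[Seq [Seq [Seq [Seq [X a]] , [X x]] , [X a]] , [X x]]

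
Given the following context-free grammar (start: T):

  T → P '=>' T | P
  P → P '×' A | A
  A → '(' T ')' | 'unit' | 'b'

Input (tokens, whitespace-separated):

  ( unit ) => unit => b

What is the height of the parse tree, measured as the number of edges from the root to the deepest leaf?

[T [P [A ( [T [P [A unit]]] )]] => [T [P [A unit]] => [T [P [A b]]]]]

6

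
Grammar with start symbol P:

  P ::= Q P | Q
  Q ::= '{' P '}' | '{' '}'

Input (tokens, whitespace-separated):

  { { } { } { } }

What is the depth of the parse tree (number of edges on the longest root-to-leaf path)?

6

[P [Q { [P [Q { }] [P [Q { }] [P [Q { }]]]] }]]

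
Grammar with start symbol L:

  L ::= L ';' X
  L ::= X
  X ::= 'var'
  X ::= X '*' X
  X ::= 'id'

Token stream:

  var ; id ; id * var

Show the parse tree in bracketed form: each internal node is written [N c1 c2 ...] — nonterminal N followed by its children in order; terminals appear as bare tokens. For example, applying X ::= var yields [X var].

L
L ; X
L ; X ; X
X ; X ; X
var ; X ; X
var ; id ; X
var ; id ; X * X
var ; id ; id * X
var ; id ; id * var

[L [L [L [X var]] ; [X id]] ; [X [X id] * [X var]]]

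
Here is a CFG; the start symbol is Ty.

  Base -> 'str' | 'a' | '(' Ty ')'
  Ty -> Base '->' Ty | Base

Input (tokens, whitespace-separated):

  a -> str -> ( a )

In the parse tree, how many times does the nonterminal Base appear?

[Ty [Base a] -> [Ty [Base str] -> [Ty [Base ( [Ty [Base a]] )]]]]

4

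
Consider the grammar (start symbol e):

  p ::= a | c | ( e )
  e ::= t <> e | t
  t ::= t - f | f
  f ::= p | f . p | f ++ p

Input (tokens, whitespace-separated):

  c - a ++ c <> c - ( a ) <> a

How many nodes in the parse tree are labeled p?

[e [t [t [f [p c]]] - [f [f [p a]] ++ [p c]]] <> [e [t [t [f [p c]]] - [f [p ( [e [t [f [p a]]]] )]]] <> [e [t [f [p a]]]]]]

7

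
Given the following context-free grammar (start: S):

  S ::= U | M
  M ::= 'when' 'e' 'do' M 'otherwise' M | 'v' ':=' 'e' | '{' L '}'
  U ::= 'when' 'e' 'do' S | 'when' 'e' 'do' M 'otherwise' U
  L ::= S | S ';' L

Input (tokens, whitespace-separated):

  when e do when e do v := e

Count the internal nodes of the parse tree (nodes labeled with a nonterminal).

6

[S [U when e do [S [U when e do [S [M v := e]]]]]]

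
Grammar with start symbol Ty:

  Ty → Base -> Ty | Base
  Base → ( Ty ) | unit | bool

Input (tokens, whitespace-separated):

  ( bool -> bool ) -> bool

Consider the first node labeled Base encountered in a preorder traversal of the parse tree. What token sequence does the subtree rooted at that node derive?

[Ty [Base ( [Ty [Base bool] -> [Ty [Base bool]]] )] -> [Ty [Base bool]]]

( bool -> bool )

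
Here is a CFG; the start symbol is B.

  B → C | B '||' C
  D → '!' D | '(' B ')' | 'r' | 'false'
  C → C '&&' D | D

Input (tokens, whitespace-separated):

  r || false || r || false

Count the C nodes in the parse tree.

4

[B [B [B [B [C [D r]]] || [C [D false]]] || [C [D r]]] || [C [D false]]]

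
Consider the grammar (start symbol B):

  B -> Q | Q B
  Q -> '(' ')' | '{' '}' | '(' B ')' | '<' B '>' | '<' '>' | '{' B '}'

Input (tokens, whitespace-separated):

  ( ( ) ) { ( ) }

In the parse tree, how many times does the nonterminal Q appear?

4

[B [Q ( [B [Q ( )]] )] [B [Q { [B [Q ( )]] }]]]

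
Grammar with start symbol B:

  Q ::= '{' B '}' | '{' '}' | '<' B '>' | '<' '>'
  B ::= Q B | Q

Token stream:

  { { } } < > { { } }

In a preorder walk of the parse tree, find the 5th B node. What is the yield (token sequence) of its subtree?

[B [Q { [B [Q { }]] }] [B [Q < >] [B [Q { [B [Q { }]] }]]]]

{ }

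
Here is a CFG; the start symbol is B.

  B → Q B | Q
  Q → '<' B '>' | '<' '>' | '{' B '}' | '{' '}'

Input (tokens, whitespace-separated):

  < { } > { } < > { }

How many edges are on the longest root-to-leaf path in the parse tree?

[B [Q < [B [Q { }]] >] [B [Q { }] [B [Q < >] [B [Q { }]]]]]

5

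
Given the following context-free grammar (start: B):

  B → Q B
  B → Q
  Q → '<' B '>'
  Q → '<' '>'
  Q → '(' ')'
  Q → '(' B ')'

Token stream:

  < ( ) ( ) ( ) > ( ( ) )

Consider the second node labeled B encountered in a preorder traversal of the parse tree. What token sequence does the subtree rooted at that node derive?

( ) ( ) ( )

[B [Q < [B [Q ( )] [B [Q ( )] [B [Q ( )]]]] >] [B [Q ( [B [Q ( )]] )]]]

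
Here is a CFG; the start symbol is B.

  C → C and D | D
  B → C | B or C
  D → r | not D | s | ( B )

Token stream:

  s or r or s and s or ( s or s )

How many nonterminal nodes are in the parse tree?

20

[B [B [B [B [C [D s]]] or [C [D r]]] or [C [C [D s]] and [D s]]] or [C [D ( [B [B [C [D s]]] or [C [D s]]] )]]]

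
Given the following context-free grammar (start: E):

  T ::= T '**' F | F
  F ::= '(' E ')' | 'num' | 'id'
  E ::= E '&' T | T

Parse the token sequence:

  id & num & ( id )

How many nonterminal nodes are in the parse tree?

12

[E [E [E [T [F id]]] & [T [F num]]] & [T [F ( [E [T [F id]]] )]]]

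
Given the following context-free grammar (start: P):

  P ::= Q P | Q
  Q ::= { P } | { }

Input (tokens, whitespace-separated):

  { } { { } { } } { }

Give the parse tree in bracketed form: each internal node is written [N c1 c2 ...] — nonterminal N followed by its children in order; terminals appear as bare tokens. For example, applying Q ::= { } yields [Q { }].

[P [Q { }] [P [Q { [P [Q { }] [P [Q { }]]] }] [P [Q { }]]]]

P
Q P
{ } P
{ } Q P
{ } { P } P
{ } { Q P } P
{ } { { } P } P
{ } { { } Q } P
{ } { { } { } } P
{ } { { } { } } Q
{ } { { } { } } { }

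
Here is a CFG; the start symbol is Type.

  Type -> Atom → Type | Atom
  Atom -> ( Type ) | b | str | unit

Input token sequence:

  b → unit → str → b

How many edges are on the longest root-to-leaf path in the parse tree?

5

[Type [Atom b] → [Type [Atom unit] → [Type [Atom str] → [Type [Atom b]]]]]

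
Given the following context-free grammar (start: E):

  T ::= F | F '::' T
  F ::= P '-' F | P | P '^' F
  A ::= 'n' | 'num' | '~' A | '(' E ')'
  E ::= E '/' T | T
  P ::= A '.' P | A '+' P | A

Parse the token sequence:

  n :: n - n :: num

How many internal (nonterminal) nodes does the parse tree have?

[E [T [F [P [A n]]] :: [T [F [P [A n]] - [F [P [A n]]]] :: [T [F [P [A num]]]]]]]

16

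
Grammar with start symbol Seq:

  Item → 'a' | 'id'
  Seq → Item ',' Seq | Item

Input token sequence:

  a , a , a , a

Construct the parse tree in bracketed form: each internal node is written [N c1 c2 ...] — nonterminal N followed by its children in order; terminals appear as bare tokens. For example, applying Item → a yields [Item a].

Seq
Item , Seq
a , Seq
a , Item , Seq
a , a , Seq
a , a , Item , Seq
a , a , a , Seq
a , a , a , Item
a , a , a , a

[Seq [Item a] , [Seq [Item a] , [Seq [Item a] , [Seq [Item a]]]]]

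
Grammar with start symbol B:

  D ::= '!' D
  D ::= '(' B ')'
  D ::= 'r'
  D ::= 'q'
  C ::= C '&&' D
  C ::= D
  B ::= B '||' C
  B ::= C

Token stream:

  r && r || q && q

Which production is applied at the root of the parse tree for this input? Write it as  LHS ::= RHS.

[B [B [C [C [D r]] && [D r]]] || [C [C [D q]] && [D q]]]

B ::= B '||' C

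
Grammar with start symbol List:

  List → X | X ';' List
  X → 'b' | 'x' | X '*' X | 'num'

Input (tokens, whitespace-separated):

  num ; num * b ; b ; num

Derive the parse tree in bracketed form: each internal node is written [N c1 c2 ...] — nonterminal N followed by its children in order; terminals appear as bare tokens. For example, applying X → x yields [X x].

[List [X num] ; [List [X [X num] * [X b]] ; [List [X b] ; [List [X num]]]]]

List
X ; List
num ; List
num ; X ; List
num ; X * X ; List
num ; num * X ; List
num ; num * b ; List
num ; num * b ; X ; List
num ; num * b ; b ; List
num ; num * b ; b ; X
num ; num * b ; b ; num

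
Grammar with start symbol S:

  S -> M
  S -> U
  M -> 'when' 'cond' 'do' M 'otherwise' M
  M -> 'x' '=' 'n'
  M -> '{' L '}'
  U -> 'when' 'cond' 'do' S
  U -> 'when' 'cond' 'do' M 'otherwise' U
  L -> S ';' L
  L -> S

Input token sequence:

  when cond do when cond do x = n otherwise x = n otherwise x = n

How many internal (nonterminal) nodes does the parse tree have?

[S [M when cond do [M when cond do [M x = n] otherwise [M x = n]] otherwise [M x = n]]]

6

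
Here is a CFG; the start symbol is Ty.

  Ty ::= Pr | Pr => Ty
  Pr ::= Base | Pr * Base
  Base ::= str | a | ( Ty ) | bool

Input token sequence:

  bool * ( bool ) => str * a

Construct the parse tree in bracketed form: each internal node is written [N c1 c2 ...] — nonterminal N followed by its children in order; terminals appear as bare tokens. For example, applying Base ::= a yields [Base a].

[Ty [Pr [Pr [Base bool]] * [Base ( [Ty [Pr [Base bool]]] )]] => [Ty [Pr [Pr [Base str]] * [Base a]]]]

Ty
Pr => Ty
Pr * Base => Ty
Base * Base => Ty
bool * Base => Ty
bool * ( Ty ) => Ty
bool * ( Pr ) => Ty
bool * ( Base ) => Ty
bool * ( bool ) => Ty
bool * ( bool ) => Pr
bool * ( bool ) => Pr * Base
bool * ( bool ) => Base * Base
bool * ( bool ) => str * Base
bool * ( bool ) => str * a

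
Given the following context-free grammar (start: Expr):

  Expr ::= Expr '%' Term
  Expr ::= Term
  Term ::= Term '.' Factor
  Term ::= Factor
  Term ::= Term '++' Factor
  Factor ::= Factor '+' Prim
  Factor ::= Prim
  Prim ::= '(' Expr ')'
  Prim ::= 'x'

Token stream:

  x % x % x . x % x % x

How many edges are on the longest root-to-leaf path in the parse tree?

8

[Expr [Expr [Expr [Expr [Expr [Term [Factor [Prim x]]]] % [Term [Factor [Prim x]]]] % [Term [Term [Factor [Prim x]]] . [Factor [Prim x]]]] % [Term [Factor [Prim x]]]] % [Term [Factor [Prim x]]]]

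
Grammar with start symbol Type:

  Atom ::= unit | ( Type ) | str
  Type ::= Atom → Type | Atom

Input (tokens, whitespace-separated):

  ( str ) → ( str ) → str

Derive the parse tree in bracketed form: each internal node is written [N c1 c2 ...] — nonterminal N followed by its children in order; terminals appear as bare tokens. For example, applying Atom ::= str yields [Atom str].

[Type [Atom ( [Type [Atom str]] )] → [Type [Atom ( [Type [Atom str]] )] → [Type [Atom str]]]]

Type
Atom → Type
( Type ) → Type
( Atom ) → Type
( str ) → Type
( str ) → Atom → Type
( str ) → ( Type ) → Type
( str ) → ( Atom ) → Type
( str ) → ( str ) → Type
( str ) → ( str ) → Atom
( str ) → ( str ) → str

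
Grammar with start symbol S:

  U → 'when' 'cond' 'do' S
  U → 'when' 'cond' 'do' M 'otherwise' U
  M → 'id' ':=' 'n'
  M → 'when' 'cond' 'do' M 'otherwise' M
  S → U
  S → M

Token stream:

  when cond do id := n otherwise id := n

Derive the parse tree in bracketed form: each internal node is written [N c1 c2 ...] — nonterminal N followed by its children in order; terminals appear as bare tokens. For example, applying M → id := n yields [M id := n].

[S [M when cond do [M id := n] otherwise [M id := n]]]

S
M
when cond do M otherwise M
when cond do id := n otherwise M
when cond do id := n otherwise id := n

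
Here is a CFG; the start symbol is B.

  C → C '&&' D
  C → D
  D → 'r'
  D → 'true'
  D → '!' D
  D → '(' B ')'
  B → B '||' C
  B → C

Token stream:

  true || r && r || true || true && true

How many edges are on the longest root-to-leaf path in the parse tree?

6

[B [B [B [B [C [D true]]] || [C [C [D r]] && [D r]]] || [C [D true]]] || [C [C [D true]] && [D true]]]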